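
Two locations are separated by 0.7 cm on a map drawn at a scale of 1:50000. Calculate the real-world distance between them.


ground = 0.7 cm * 50000 / 100 = 350.0 m

350.0 m


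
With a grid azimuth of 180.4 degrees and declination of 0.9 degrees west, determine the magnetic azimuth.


magnetic azimuth = grid azimuth - declination (east +ve)
mag_az = 180.4 - -0.9 = 181.3 degrees

181.3 degrees


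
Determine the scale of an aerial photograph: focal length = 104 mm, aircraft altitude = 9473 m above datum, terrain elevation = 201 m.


scale = f / (H - h) = 104 mm / 9272 m = 104 / 9272000 = 1:89154

1:89154


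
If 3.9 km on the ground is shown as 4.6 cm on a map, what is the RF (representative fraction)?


ground = 3.9 km = 390000 cm; RF denominator = ground / map = 390000 / 4.6 ≈ 84783; RF = 1:84783

1:84783


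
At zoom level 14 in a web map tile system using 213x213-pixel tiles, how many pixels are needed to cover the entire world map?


tiles per axis = 2^14 = 16384
total tiles = 16384^2 = 268435456
pixels per axis = 16384 * 213 = 3489792
total pixels = 3489792^2 = 12178648203264

12178648203264 pixels


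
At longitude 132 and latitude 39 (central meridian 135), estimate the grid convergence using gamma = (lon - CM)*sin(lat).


gamma = (132 - 135) * sin(39) = -3 * 0.62932 = -1.888 degrees

-1.888 degrees


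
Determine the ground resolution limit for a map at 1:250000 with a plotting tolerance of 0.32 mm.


ground = 0.32 mm * 250000 / 1000 = 80.0 m

80.0 m


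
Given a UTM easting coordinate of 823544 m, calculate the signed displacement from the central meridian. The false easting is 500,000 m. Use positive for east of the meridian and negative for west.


displacement = 823544 - 500000 = 323544 m

323544 m


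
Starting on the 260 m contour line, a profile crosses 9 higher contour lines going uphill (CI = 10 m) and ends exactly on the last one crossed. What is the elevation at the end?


elevation = 260 + 9 * 10 = 350 m

350 m


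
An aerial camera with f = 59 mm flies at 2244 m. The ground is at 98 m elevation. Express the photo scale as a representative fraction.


scale = f / (H - h) = 59 mm / 2146 m = 59 / 2146000 = 1:36373

1:36373


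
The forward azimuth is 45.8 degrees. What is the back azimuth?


back azimuth = (45.8 + 180) mod 360 = 225.8 degrees

225.8 degrees


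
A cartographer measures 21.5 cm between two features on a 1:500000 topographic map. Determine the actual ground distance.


ground = 21.5 cm * 500000 / 100 = 107500.0 m = 107.5 km

107.5 km


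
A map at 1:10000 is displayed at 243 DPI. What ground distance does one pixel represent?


pixel_cm = 2.54 / 243 ≈ 0.010453 cm
ground = pixel_cm * 10000 / 100 = 2.54 * 10000 / (243 * 100) = 25400 / 24300 ≈ 1.05 m

1.05 m


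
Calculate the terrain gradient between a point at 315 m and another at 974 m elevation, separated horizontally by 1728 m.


gradient = (974 - 315) / 1728 = 659 / 1728 = 0.3814

0.3814


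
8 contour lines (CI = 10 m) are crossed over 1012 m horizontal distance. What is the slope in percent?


elevation change = 8 * 10 = 80 m
slope = 80 / 1012 * 100 = 7.9%

7.9%


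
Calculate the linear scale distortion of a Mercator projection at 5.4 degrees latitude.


SF = 1 / cos(5.4) = 1 / 0.995562 = 1.004

1.004


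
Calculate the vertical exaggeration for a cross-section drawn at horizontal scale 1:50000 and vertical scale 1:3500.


VE = horizontal_scale / vertical_scale = 50000 / 3500 ≈ 14.3

14.3x


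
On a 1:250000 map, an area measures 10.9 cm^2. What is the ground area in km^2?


ground_area = 10.9 * (250000/100)^2 = 68125000.0 m^2 = 68.125 km^2

68.125 km^2


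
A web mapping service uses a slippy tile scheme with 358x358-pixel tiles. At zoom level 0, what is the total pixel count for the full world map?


tiles per axis = 2^0 = 1
total tiles = 1^2 = 1
pixels per axis = 1 * 358 = 358
total pixels = 358^2 = 128164

128164 pixels


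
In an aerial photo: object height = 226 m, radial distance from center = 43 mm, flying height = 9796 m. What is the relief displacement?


d = h * r / H = 226 * 43 / 9796 = 0.99 mm

0.99 mm


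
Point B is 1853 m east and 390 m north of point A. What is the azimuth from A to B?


az = atan2(1853, 390) = 78.1 deg
adjusted to 0-360: 78.1 degrees

78.1 degrees


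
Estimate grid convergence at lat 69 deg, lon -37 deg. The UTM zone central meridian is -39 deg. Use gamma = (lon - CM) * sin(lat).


gamma = (-37 - -39) * sin(69) = 2 * 0.93358 = 1.867 degrees

1.867 degrees


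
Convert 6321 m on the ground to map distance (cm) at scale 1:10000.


map_cm = 6321 * 100 / 10000 = 63.21 cm

63.21 cm


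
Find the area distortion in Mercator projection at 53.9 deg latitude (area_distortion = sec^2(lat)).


area_distortion = 1/cos^2(53.9) = 2.881

2.881


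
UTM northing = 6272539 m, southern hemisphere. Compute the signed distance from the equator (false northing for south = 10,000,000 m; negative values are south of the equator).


For southern: actual = 6272539 - 10000000 = -3727461 m

-3727461 m


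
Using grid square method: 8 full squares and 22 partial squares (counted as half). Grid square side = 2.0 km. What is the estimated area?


effective squares = 8 + 22 * 0.5 = 19.0
area = 19.0 * 4.0 = 76.0 km^2

76.0 km^2


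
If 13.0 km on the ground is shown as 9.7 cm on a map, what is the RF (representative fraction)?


ground = 13.0 km = 1300000 cm; RF denominator = ground / map = 1300000 / 9.7 ≈ 134021; RF = 1:134021

1:134021


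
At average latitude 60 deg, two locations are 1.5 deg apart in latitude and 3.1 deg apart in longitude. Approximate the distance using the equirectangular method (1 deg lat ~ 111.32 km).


dlat_km = 1.5 * 111.32 = 166.98
dlon_km = 3.1 * 111.32 * cos(60) ≈ 172.546
dist = sqrt(166.98^2 + 172.546^2) ≈ 240.1 km

240.1 km


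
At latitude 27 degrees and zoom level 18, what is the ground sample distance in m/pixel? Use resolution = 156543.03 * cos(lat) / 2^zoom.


res = 156543.03 * cos(27) / 2^18 = 156543.03 * 0.89100652 / 262144 = 0.53 m/pixel

0.53 m/pixel


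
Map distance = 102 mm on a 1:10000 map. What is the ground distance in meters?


ground = 102 mm * 10000 / 1000 = 1020.0 m

1020.0 m


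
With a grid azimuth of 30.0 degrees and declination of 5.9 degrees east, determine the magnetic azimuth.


magnetic azimuth = grid azimuth - declination (east +ve)
mag_az = 30.0 - 5.9 = 24.1 degrees

24.1 degrees


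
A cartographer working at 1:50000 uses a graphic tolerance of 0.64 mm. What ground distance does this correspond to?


ground = 0.64 mm * 50000 / 1000 = 32.0 m

32.0 m


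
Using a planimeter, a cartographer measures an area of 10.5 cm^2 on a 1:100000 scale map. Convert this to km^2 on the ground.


ground_area = 10.5 * (100000/100)^2 = 10500000.0 m^2 = 10.5 km^2

10.5 km^2


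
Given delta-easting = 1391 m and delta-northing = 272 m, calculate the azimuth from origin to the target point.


az = atan2(1391, 272) = 78.9 deg
adjusted to 0-360: 78.9 degrees

78.9 degrees


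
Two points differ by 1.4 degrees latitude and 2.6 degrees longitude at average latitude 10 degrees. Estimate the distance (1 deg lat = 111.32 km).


dlat_km = 1.4 * 111.32 = 155.848
dlon_km = 2.6 * 111.32 * cos(10) ≈ 285.035
dist = sqrt(155.848^2 + 285.035^2) ≈ 324.9 km

324.9 km


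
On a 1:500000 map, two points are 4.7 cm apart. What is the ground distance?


ground = 4.7 cm * 500000 / 100 = 23500.0 m = 23.5 km

23.5 km


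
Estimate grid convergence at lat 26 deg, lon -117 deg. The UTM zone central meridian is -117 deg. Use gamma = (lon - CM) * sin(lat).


gamma = (-117 - -117) * sin(26) = 0 * 0.438371 = 0.0 degrees

0.0 degrees


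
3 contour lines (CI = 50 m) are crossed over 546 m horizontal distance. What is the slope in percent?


elevation change = 3 * 50 = 150 m
slope = 150 / 546 * 100 = 27.5%

27.5%


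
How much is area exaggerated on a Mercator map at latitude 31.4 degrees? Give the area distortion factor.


area_distortion = 1/cos^2(31.4) = 1.373

1.373


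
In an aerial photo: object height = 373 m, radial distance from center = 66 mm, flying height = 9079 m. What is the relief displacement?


d = h * r / H = 373 * 66 / 9079 = 2.71 mm

2.71 mm


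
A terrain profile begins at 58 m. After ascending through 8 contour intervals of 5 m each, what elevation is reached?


elevation = 58 + 8 * 5 = 98 m

98 m


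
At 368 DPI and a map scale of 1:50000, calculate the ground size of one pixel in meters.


pixel_cm = 2.54 / 368 ≈ 0.006902 cm
ground = pixel_cm * 50000 / 100 = 2.54 * 50000 / (368 * 100) = 127000 / 36800 ≈ 3.45 m

3.45 m


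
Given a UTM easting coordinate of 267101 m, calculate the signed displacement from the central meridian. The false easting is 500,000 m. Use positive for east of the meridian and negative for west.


displacement = 267101 - 500000 = -232899 m

-232899 m


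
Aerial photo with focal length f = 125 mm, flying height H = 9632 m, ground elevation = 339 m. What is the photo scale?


scale = f / (H - h) = 125 mm / 9293 m = 125 / 9293000 = 1:74344

1:74344


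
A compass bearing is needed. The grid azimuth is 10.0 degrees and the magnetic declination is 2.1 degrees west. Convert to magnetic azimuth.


magnetic azimuth = grid azimuth - declination (east +ve)
mag_az = 10.0 - -2.1 = 12.1 degrees

12.1 degrees


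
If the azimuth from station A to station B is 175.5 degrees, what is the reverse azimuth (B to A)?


back azimuth = (175.5 + 180) mod 360 = 355.5 degrees

355.5 degrees


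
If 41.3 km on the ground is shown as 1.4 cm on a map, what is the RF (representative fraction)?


ground = 41.3 km = 4130000 cm; RF denominator = ground / map = 4130000 / 1.4 = 2950000; RF = 1:2950000

1:2950000


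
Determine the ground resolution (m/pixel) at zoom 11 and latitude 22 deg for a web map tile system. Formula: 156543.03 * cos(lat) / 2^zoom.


res = 156543.03 * cos(22) / 2^11 = 156543.03 * 0.92718385 / 2048 = 70.87 m/pixel

70.87 m/pixel


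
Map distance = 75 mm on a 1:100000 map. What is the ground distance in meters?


ground = 75 mm * 100000 / 1000 = 7500.0 m

7500.0 m


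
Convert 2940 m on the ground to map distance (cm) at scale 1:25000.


map_cm = 2940 * 100 / 25000 = 11.76 cm

11.76 cm


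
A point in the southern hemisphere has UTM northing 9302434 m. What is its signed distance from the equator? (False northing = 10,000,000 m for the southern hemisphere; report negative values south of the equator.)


For southern: actual = 9302434 - 10000000 = -697566 m

-697566 m


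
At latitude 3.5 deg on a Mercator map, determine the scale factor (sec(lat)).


SF = 1 / cos(3.5) = 1 / 0.998135 = 1.002

1.002


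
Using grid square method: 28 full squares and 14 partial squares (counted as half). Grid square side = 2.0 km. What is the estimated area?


effective squares = 28 + 14 * 0.5 = 35.0
area = 35.0 * 4.0 = 140.0 km^2

140.0 km^2


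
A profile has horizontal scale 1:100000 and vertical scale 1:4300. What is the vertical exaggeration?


VE = horizontal_scale / vertical_scale = 100000 / 4300 ≈ 23.3

23.3x


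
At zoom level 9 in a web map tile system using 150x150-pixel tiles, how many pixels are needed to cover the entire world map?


tiles per axis = 2^9 = 512
total tiles = 512^2 = 262144
pixels per axis = 512 * 150 = 76800
total pixels = 76800^2 = 5898240000

5898240000 pixels


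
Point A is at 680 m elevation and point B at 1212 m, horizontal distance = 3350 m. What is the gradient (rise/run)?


gradient = (1212 - 680) / 3350 = 532 / 3350 = 0.1588

0.1588


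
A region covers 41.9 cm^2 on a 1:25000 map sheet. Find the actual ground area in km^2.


ground_area = 41.9 * (25000/100)^2 = 2618750.0 m^2 = 2.61875 km^2 ≈ 2.619 km^2

2.619 km^2


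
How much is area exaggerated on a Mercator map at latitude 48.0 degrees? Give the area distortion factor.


area_distortion = 1/cos^2(48.0) = 2.233

2.233


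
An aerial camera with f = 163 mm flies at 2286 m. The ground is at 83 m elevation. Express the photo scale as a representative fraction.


scale = f / (H - h) = 163 mm / 2203 m = 163 / 2203000 = 1:13515

1:13515


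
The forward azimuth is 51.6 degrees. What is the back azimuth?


back azimuth = (51.6 + 180) mod 360 = 231.6 degrees

231.6 degrees


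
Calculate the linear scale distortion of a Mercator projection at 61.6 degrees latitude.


SF = 1 / cos(61.6) = 1 / 0.475624 = 2.103

2.103


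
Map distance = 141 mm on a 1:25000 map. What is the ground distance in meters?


ground = 141 mm * 25000 / 1000 = 3525.0 m

3525.0 m


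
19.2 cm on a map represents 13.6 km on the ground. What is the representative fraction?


ground = 13.6 km = 1360000 cm; RF denominator = ground / map = 1360000 / 19.2 ≈ 70833; RF = 1:70833

1:70833


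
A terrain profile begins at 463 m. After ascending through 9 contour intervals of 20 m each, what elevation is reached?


elevation = 463 + 9 * 20 = 643 m

643 m


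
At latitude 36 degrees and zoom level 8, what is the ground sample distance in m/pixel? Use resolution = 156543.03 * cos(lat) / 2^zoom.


res = 156543.03 * cos(36) / 2^8 = 156543.03 * 0.80901699 / 256 = 494.71 m/pixel

494.71 m/pixel


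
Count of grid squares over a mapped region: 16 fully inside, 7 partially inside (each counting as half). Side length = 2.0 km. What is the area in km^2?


effective squares = 16 + 7 * 0.5 = 19.5
area = 19.5 * 4.0 = 78.0 km^2

78.0 km^2


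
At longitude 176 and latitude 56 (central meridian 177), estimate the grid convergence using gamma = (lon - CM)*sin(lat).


gamma = (176 - 177) * sin(56) = -1 * 0.829038 = -0.829 degrees

-0.829 degrees


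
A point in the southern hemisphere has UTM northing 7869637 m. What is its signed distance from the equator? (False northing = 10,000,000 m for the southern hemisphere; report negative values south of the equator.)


For southern: actual = 7869637 - 10000000 = -2130363 m

-2130363 m


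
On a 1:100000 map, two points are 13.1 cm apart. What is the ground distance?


ground = 13.1 cm * 100000 / 100 = 13100.0 m = 13.1 km

13.1 km


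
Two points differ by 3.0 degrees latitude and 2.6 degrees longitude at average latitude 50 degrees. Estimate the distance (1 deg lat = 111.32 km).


dlat_km = 3.0 * 111.32 = 333.96
dlon_km = 2.6 * 111.32 * cos(50) ≈ 186.043
dist = sqrt(333.96^2 + 186.043^2) ≈ 382.3 km

382.3 km


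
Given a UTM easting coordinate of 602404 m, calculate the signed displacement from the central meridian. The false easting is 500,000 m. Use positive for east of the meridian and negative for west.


displacement = 602404 - 500000 = 102404 m

102404 m


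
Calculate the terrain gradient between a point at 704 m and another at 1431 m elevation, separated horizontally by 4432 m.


gradient = (1431 - 704) / 4432 = 727 / 4432 = 0.164

0.164


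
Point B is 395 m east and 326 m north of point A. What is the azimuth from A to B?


az = atan2(395, 326) = 50.5 deg
adjusted to 0-360: 50.5 degrees

50.5 degrees


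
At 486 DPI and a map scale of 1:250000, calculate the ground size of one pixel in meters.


pixel_cm = 2.54 / 486 ≈ 0.005226 cm
ground = pixel_cm * 250000 / 100 = 2.54 * 250000 / (486 * 100) = 635000 / 48600 ≈ 13.07 m

13.07 m


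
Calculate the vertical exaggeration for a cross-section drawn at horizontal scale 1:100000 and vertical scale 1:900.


VE = horizontal_scale / vertical_scale = 100000 / 900 ≈ 111.1

111.1x


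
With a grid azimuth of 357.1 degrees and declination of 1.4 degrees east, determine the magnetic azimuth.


magnetic azimuth = grid azimuth - declination (east +ve)
mag_az = 357.1 - 1.4 = 355.7 degrees

355.7 degrees


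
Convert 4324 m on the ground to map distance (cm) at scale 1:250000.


map_cm = 4324 * 100 / 250000 = 1.7296 cm ≈ 1.73 cm

1.73 cm


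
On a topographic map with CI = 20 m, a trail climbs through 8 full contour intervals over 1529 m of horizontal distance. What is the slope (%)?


elevation change = 8 * 20 = 160 m
slope = 160 / 1529 * 100 = 10.5%

10.5%


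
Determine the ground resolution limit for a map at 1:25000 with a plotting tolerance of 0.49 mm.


ground = 0.49 mm * 25000 / 1000 = 12.25 m

12.25 m


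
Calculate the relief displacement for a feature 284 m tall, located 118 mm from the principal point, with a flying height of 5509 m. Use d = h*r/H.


d = h * r / H = 284 * 118 / 5509 = 6.08 mm

6.08 mm


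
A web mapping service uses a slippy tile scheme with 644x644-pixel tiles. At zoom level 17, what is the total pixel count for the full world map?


tiles per axis = 2^17 = 131072
total tiles = 131072^2 = 17179869184
pixels per axis = 131072 * 644 = 84410368
total pixels = 84410368^2 = 7125110225895424

7125110225895424 pixels


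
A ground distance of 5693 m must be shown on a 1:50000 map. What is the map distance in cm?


map_cm = 5693 * 100 / 50000 = 11.386 cm ≈ 11.39 cm

11.39 cm


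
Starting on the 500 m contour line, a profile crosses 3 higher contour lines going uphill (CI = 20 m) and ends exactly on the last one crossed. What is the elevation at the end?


elevation = 500 + 3 * 20 = 560 m

560 m


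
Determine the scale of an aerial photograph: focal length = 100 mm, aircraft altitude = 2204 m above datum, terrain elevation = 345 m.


scale = f / (H - h) = 100 mm / 1859 m = 100 / 1859000 = 1:18590

1:18590


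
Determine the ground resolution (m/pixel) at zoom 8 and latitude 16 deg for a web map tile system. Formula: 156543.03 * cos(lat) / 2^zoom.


res = 156543.03 * cos(16) / 2^8 = 156543.03 * 0.9612617 / 256 = 587.81 m/pixel

587.81 m/pixel


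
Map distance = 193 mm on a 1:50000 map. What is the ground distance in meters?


ground = 193 mm * 50000 / 1000 = 9650.0 m

9650.0 m


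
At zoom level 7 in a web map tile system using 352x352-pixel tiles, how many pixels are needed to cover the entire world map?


tiles per axis = 2^7 = 128
total tiles = 128^2 = 16384
pixels per axis = 128 * 352 = 45056
total pixels = 45056^2 = 2030043136

2030043136 pixels


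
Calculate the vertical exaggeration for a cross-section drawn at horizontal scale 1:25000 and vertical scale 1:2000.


VE = horizontal_scale / vertical_scale = 25000 / 2000 = 12.5

12.5x


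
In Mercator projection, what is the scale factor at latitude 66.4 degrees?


SF = 1 / cos(66.4) = 1 / 0.400349 = 2.498

2.498


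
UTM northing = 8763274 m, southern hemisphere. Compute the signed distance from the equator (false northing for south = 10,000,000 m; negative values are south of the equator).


For southern: actual = 8763274 - 10000000 = -1236726 m

-1236726 m


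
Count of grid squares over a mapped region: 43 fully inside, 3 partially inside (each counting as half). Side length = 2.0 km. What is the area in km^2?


effective squares = 43 + 3 * 0.5 = 44.5
area = 44.5 * 4.0 = 178.0 km^2

178.0 km^2


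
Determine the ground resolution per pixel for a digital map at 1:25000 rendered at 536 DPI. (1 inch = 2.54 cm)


pixel_cm = 2.54 / 536 ≈ 0.004739 cm
ground = pixel_cm * 25000 / 100 = 2.54 * 25000 / (536 * 100) = 63500 / 53600 ≈ 1.18 m

1.18 m


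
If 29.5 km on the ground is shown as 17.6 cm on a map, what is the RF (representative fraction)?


ground = 29.5 km = 2950000 cm; RF denominator = ground / map = 2950000 / 17.6 ≈ 167614; RF = 1:167614

1:167614


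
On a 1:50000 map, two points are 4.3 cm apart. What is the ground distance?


ground = 4.3 cm * 50000 / 100 = 2150.0 m = 2.15 km

2.15 km


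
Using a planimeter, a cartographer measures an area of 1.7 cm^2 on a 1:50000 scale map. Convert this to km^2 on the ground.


ground_area = 1.7 * (50000/100)^2 = 425000.0 m^2 = 0.425 km^2

0.425 km^2


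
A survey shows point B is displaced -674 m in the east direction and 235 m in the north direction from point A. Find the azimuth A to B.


az = atan2(-674, 235) = -70.8 deg
adjusted to 0-360: 289.2 degrees

289.2 degrees


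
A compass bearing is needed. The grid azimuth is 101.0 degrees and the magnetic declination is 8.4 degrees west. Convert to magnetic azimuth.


magnetic azimuth = grid azimuth - declination (east +ve)
mag_az = 101.0 - -8.4 = 109.4 degrees

109.4 degrees


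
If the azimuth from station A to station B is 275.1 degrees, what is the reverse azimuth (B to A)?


back azimuth = (275.1 + 180) mod 360 = 95.1 degrees

95.1 degrees


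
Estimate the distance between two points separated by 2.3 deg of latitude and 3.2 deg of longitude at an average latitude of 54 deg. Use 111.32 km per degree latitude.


dlat_km = 2.3 * 111.32 = 256.036
dlon_km = 3.2 * 111.32 * cos(54) ≈ 209.383
dist = sqrt(256.036^2 + 209.383^2) ≈ 330.8 km

330.8 km


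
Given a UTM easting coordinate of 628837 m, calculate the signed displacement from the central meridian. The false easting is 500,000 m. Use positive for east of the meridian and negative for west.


displacement = 628837 - 500000 = 128837 m

128837 m


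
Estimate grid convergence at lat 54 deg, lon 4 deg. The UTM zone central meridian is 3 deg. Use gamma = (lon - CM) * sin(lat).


gamma = (4 - 3) * sin(54) = 1 * 0.809017 = 0.809 degrees

0.809 degrees


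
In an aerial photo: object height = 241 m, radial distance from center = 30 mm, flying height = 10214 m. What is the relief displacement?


d = h * r / H = 241 * 30 / 10214 = 0.71 mm

0.71 mm


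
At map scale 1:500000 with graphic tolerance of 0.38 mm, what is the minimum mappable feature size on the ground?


ground = 0.38 mm * 500000 / 1000 = 190.0 m

190.0 m


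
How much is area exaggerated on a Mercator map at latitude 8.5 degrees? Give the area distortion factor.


area_distortion = 1/cos^2(8.5) = 1.022

1.022


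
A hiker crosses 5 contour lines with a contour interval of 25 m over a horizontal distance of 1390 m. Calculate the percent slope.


elevation change = 5 * 25 = 125 m
slope = 125 / 1390 * 100 = 9.0%

9.0%


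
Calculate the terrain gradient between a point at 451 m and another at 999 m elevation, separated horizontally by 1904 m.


gradient = (999 - 451) / 1904 = 548 / 1904 = 0.2878

0.2878


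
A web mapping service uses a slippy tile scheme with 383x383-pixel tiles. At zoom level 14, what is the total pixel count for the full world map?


tiles per axis = 2^14 = 16384
total tiles = 16384^2 = 268435456
pixels per axis = 16384 * 383 = 6275072
total pixels = 6275072^2 = 39376528605184

39376528605184 pixels


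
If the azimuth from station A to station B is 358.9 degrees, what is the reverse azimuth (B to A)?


back azimuth = (358.9 + 180) mod 360 = 178.9 degrees

178.9 degrees


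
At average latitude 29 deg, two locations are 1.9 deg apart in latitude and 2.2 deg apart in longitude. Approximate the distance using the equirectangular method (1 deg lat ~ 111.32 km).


dlat_km = 1.9 * 111.32 = 211.508
dlon_km = 2.2 * 111.32 * cos(29) ≈ 214.198
dist = sqrt(211.508^2 + 214.198^2) ≈ 301.0 km

301.0 km


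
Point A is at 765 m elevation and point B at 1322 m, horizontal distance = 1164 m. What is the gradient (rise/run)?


gradient = (1322 - 765) / 1164 = 557 / 1164 = 0.4785

0.4785


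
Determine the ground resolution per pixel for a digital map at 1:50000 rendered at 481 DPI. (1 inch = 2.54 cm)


pixel_cm = 2.54 / 481 ≈ 0.005281 cm
ground = pixel_cm * 50000 / 100 = 2.54 * 50000 / (481 * 100) = 127000 / 48100 ≈ 2.64 m

2.64 m


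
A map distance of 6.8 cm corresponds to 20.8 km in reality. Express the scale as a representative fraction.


ground = 20.8 km = 2080000 cm; RF denominator = ground / map = 2080000 / 6.8 ≈ 305882; RF = 1:305882

1:305882


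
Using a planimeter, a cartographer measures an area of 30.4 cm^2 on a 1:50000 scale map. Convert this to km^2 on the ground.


ground_area = 30.4 * (50000/100)^2 = 7600000.0 m^2 = 7.6 km^2

7.6 km^2


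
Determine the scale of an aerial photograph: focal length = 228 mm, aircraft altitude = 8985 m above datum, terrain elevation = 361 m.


scale = f / (H - h) = 228 mm / 8624 m = 228 / 8624000 = 1:37825

1:37825


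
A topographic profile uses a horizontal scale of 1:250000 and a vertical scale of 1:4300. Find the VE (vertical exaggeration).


VE = horizontal_scale / vertical_scale = 250000 / 4300 ≈ 58.1

58.1x


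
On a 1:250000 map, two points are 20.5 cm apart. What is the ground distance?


ground = 20.5 cm * 250000 / 100 = 51250.0 m = 51.25 km

51.25 km


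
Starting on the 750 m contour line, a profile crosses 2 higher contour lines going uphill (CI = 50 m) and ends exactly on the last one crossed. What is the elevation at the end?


elevation = 750 + 2 * 50 = 850 m

850 m


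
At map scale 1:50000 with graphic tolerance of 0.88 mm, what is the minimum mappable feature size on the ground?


ground = 0.88 mm * 50000 / 1000 = 44.0 m

44.0 m


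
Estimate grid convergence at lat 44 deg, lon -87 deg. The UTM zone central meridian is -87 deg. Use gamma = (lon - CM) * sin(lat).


gamma = (-87 - -87) * sin(44) = 0 * 0.694658 = 0.0 degrees

0.0 degrees


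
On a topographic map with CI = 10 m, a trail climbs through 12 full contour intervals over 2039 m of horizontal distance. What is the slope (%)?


elevation change = 12 * 10 = 120 m
slope = 120 / 2039 * 100 = 5.9%

5.9%


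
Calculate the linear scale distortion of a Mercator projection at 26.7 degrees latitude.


SF = 1 / cos(26.7) = 1 / 0.893371 = 1.119

1.119


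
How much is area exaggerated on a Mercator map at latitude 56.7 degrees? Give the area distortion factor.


area_distortion = 1/cos^2(56.7) = 3.318

3.318


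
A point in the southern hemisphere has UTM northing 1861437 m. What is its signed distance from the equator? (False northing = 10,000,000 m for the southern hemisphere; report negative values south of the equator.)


For southern: actual = 1861437 - 10000000 = -8138563 m

-8138563 m


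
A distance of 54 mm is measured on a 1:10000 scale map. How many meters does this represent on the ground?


ground = 54 mm * 10000 / 1000 = 540.0 m

540.0 m


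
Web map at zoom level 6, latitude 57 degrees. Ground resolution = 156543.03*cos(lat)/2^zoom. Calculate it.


res = 156543.03 * cos(57) / 2^6 = 156543.03 * 0.54463904 / 64 = 1332.18 m/pixel

1332.18 m/pixel


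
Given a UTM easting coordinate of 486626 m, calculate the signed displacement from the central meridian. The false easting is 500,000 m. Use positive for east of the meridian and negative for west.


displacement = 486626 - 500000 = -13374 m

-13374 m


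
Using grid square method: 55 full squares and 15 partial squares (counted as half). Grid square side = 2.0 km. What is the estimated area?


effective squares = 55 + 15 * 0.5 = 62.5
area = 62.5 * 4.0 = 250.0 km^2

250.0 km^2


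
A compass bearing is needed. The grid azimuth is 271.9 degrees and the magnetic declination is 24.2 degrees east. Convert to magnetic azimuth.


magnetic azimuth = grid azimuth - declination (east +ve)
mag_az = 271.9 - 24.2 = 247.7 degrees

247.7 degrees


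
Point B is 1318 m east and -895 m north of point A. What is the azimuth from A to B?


az = atan2(1318, -895) = 124.2 deg
adjusted to 0-360: 124.2 degrees

124.2 degrees


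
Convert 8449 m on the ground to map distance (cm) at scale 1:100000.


map_cm = 8449 * 100 / 100000 = 8.449 cm ≈ 8.45 cm

8.45 cm


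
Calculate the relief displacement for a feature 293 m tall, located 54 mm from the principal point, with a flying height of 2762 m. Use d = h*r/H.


d = h * r / H = 293 * 54 / 2762 = 5.73 mm

5.73 mm


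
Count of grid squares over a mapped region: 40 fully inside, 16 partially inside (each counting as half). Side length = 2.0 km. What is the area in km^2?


effective squares = 40 + 16 * 0.5 = 48.0
area = 48.0 * 4.0 = 192.0 km^2

192.0 km^2


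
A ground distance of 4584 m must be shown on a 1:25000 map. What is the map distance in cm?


map_cm = 4584 * 100 / 25000 = 18.336 cm ≈ 18.34 cm

18.34 cm


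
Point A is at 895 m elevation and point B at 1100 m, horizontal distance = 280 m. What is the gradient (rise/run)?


gradient = (1100 - 895) / 280 = 205 / 280 = 0.7321

0.7321


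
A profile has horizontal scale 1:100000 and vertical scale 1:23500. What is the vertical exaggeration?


VE = horizontal_scale / vertical_scale = 100000 / 23500 ≈ 4.3

4.3x


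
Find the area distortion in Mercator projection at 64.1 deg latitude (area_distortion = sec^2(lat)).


area_distortion = 1/cos^2(64.1) = 5.241

5.241


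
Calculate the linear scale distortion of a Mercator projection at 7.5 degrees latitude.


SF = 1 / cos(7.5) = 1 / 0.991445 = 1.009

1.009


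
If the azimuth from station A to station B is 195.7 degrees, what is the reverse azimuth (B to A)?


back azimuth = (195.7 + 180) mod 360 = 15.7 degrees

15.7 degrees


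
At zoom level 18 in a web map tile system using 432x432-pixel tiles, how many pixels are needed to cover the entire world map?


tiles per axis = 2^18 = 262144
total tiles = 262144^2 = 68719476736
pixels per axis = 262144 * 432 = 113246208
total pixels = 113246208^2 = 12824703626379264

12824703626379264 pixels


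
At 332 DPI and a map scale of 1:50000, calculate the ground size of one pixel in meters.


pixel_cm = 2.54 / 332 ≈ 0.007651 cm
ground = pixel_cm * 50000 / 100 = 2.54 * 50000 / (332 * 100) = 127000 / 33200 ≈ 3.83 m

3.83 m


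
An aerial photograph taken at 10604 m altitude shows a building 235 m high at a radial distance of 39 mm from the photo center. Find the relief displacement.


d = h * r / H = 235 * 39 / 10604 = 0.86 mm

0.86 mm


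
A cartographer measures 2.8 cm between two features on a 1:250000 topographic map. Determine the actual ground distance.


ground = 2.8 cm * 250000 / 100 = 7000.0 m = 7.0 km

7.0 km


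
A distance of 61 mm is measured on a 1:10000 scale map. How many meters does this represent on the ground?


ground = 61 mm * 10000 / 1000 = 610.0 m

610.0 m


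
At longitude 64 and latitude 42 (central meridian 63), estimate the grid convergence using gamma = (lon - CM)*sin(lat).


gamma = (64 - 63) * sin(42) = 1 * 0.669131 = 0.669 degrees

0.669 degrees


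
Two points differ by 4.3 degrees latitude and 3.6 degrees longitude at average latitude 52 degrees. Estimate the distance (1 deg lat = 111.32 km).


dlat_km = 4.3 * 111.32 = 478.676
dlon_km = 3.6 * 111.32 * cos(52) ≈ 246.728
dist = sqrt(478.676^2 + 246.728^2) ≈ 538.5 km

538.5 km


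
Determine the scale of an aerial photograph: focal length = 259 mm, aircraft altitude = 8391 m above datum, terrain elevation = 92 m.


scale = f / (H - h) = 259 mm / 8299 m = 259 / 8299000 = 1:32042

1:32042


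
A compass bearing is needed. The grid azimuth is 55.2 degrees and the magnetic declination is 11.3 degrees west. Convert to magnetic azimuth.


magnetic azimuth = grid azimuth - declination (east +ve)
mag_az = 55.2 - -11.3 = 66.5 degrees

66.5 degrees


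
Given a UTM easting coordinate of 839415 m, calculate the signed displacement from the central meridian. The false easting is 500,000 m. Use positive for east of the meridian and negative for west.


displacement = 839415 - 500000 = 339415 m

339415 m


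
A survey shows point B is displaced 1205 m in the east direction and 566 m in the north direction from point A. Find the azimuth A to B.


az = atan2(1205, 566) = 64.8 deg
adjusted to 0-360: 64.8 degrees

64.8 degrees


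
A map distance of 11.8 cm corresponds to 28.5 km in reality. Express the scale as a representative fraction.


ground = 28.5 km = 2850000 cm; RF denominator = ground / map = 2850000 / 11.8 ≈ 241525; RF = 1:241525

1:241525


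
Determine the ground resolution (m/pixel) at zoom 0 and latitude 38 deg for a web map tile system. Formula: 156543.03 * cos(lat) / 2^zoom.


res = 156543.03 * cos(38) / 2^0 = 156543.03 * 0.78801075 / 1 = 123357.59 m/pixel

123357.59 m/pixel


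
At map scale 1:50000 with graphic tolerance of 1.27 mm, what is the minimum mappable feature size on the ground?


ground = 1.27 mm * 50000 / 1000 = 63.5 m

63.5 m


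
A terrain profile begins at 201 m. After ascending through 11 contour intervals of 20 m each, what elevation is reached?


elevation = 201 + 11 * 20 = 421 m

421 m


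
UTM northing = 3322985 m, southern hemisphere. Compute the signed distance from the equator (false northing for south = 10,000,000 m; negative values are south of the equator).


For southern: actual = 3322985 - 10000000 = -6677015 m

-6677015 m


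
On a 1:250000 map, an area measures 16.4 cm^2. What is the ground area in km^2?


ground_area = 16.4 * (250000/100)^2 = 102500000.0 m^2 = 102.5 km^2

102.5 km^2


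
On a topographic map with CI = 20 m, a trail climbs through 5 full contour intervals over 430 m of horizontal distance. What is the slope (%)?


elevation change = 5 * 20 = 100 m
slope = 100 / 430 * 100 = 23.3%

23.3%


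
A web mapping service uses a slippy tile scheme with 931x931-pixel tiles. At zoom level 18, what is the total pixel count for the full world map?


tiles per axis = 2^18 = 262144
total tiles = 262144^2 = 68719476736
pixels per axis = 262144 * 931 = 244056064
total pixels = 244056064^2 = 59563362375172096

59563362375172096 pixels


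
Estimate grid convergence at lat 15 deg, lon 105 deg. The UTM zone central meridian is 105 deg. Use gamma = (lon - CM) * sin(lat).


gamma = (105 - 105) * sin(15) = 0 * 0.258819 = 0.0 degrees

0.0 degrees


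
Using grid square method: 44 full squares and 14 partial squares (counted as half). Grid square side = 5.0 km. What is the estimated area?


effective squares = 44 + 14 * 0.5 = 51.0
area = 51.0 * 25.0 = 1275.0 km^2

1275.0 km^2


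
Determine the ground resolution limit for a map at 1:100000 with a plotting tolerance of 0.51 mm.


ground = 0.51 mm * 100000 / 1000 = 51.0 m

51.0 m


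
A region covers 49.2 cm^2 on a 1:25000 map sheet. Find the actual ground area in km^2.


ground_area = 49.2 * (25000/100)^2 = 3075000.0 m^2 = 3.075 km^2

3.075 km^2


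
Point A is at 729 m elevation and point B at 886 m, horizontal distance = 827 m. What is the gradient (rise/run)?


gradient = (886 - 729) / 827 = 157 / 827 = 0.1898

0.1898


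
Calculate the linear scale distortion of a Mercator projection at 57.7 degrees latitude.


SF = 1 / cos(57.7) = 1 / 0.534352 = 1.871

1.871


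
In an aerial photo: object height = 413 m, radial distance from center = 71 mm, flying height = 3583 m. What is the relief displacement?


d = h * r / H = 413 * 71 / 3583 = 8.18 mm

8.18 mm


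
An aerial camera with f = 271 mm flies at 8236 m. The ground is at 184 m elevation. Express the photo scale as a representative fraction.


scale = f / (H - h) = 271 mm / 8052 m = 271 / 8052000 = 1:29712

1:29712


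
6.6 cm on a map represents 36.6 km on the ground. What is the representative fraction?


ground = 36.6 km = 3660000 cm; RF denominator = ground / map = 3660000 / 6.6 ≈ 554545; RF = 1:554545

1:554545


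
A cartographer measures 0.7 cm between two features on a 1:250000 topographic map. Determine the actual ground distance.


ground = 0.7 cm * 250000 / 100 = 1750.0 m = 1.75 km

1.75 km


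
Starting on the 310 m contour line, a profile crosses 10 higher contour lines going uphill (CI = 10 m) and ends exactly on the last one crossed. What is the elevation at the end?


elevation = 310 + 10 * 10 = 410 m

410 m


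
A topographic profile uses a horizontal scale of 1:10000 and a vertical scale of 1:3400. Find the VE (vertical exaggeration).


VE = horizontal_scale / vertical_scale = 10000 / 3400 ≈ 2.9

2.9x


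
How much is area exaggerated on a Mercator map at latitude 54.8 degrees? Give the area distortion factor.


area_distortion = 1/cos^2(54.8) = 3.01

3.01


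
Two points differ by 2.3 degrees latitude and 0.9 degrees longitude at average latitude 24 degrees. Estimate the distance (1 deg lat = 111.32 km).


dlat_km = 2.3 * 111.32 = 256.036
dlon_km = 0.9 * 111.32 * cos(24) ≈ 91.526
dist = sqrt(256.036^2 + 91.526^2) ≈ 271.9 km

271.9 km


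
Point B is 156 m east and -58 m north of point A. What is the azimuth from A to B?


az = atan2(156, -58) = 110.4 deg
adjusted to 0-360: 110.4 degrees

110.4 degrees


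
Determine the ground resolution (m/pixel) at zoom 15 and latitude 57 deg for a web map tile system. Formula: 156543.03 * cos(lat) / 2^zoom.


res = 156543.03 * cos(57) / 2^15 = 156543.03 * 0.54463904 / 32768 = 2.6 m/pixel

2.6 m/pixel


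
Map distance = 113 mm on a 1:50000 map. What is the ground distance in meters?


ground = 113 mm * 50000 / 1000 = 5650.0 m

5650.0 m


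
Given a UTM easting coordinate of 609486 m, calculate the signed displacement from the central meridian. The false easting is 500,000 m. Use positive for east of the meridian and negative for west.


displacement = 609486 - 500000 = 109486 m

109486 m


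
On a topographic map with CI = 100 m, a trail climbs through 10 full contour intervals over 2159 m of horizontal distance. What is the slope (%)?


elevation change = 10 * 100 = 1000 m
slope = 1000 / 2159 * 100 = 46.3%

46.3%


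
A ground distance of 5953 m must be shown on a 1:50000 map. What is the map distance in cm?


map_cm = 5953 * 100 / 50000 = 11.906 cm ≈ 11.91 cm

11.91 cm


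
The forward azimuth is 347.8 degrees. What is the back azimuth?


back azimuth = (347.8 + 180) mod 360 = 167.8 degrees

167.8 degrees


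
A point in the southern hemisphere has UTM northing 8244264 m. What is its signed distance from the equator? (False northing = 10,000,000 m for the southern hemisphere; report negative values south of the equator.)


For southern: actual = 8244264 - 10000000 = -1755736 m

-1755736 m


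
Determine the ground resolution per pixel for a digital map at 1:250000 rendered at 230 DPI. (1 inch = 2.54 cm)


pixel_cm = 2.54 / 230 ≈ 0.011043 cm
ground = pixel_cm * 250000 / 100 = 2.54 * 250000 / (230 * 100) = 635000 / 23000 ≈ 27.61 m

27.61 m


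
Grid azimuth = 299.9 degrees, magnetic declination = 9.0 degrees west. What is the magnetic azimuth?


magnetic azimuth = grid azimuth - declination (east +ve)
mag_az = 299.9 - -9.0 = 308.9 degrees

308.9 degrees


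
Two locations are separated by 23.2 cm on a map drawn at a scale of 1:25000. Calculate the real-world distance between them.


ground = 23.2 cm * 25000 / 100 = 5800.0 m = 5.8 km

5.8 km


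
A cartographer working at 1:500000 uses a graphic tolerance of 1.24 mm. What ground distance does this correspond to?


ground = 1.24 mm * 500000 / 1000 = 620.0 m

620.0 m


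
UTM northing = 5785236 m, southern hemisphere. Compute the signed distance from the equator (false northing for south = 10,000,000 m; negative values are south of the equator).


For southern: actual = 5785236 - 10000000 = -4214764 m

-4214764 m


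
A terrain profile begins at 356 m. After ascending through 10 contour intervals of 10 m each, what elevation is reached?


elevation = 356 + 10 * 10 = 456 m

456 m


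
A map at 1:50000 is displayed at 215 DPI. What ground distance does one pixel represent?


pixel_cm = 2.54 / 215 ≈ 0.011814 cm
ground = pixel_cm * 50000 / 100 = 2.54 * 50000 / (215 * 100) = 127000 / 21500 ≈ 5.91 m

5.91 m
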